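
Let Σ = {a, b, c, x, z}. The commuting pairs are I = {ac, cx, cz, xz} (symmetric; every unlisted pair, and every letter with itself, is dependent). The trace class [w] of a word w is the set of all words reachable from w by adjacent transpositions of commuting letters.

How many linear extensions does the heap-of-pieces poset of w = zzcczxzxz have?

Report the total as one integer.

756

#0=z has no predecessor
#1=z depends on [0:z]
#2=c has no predecessor
#3=c depends on [2:c]
#4=z depends on [1:z]
#5=x has no predecessor
#6=z depends on [4:z]
#7=x depends on [5:x]
#8=z depends on [6:z]
sources: [0:z, 2:c, 5:x]
N(rest) = Σ N(rest − s) over sources s of rest; N(one piece) = 1:
  size 1 → [3]=1  [7]=1  [8]=1
  size 2 → [2,3]=1  [3,7]=2  [3,8]=2  [5,7]=1  [6,8]=1  [7,8]=2
  size 3 → [2,3,7]=3  [2,3,8]=3  [3,5,7]=3  [3,6,8]=3  [3,7,8]=6  [4,6,8]=1  [5,7,8]=3  [6,7,8]=3
  size 4 → [1,4,6,8]=1  [2,3,5,7]=6  [2,3,6,8]=6  [2,3,7,8]=12  [3,4,6,8]=4  [3,5,7,8]=12  [3,6,7,8]=12  [4,6,7,8]=4  [5,6,7,8]=6
  size 5 → [0,1,4,6,8]=1  [1,3,4,6,8]=5  [1,4,6,7,8]=5  [2,3,4,6,8]=10  [2,3,5,7,8]=30  [2,3,6,7,8]=30  [3,4,6,7,8]=20  [3,5,6,7,8]=30  [4,5,6,7,8]=10
  size 6 → [0,1,3,4,6,8]=6  [0,1,4,6,7,8]=6  [1,2,3,4,6,8]=15  [1,3,4,6,7,8]=30  [1,4,5,6,7,8]=15  [2,3,4,6,7,8]=60  [2,3,5,6,7,8]=90  [3,4,5,6,7,8]=60
  size 7 → [0,1,2,3,4,6,8]=21  [0,1,3,4,6,7,8]=42  [0,1,4,5,6,7,8]=21  [1,2,3,4,6,7,8]=105  [1,3,4,5,6,7,8]=105  [2,3,4,5,6,7,8]=210
  first=0(z) contributes 420
  first=2(c) contributes 168
  first=5(x) contributes 168
|[w]| = 756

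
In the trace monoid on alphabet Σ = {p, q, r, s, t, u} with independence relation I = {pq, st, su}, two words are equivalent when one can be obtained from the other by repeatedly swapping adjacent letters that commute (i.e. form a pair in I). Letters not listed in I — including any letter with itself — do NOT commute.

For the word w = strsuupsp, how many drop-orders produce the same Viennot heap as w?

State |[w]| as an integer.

6

piece 0:s — minimal
piece 1:t — minimal
piece 2:r rests on {0:s, 1:t}
piece 3:s rests on {2:r}
piece 4:u rests on {2:r}
piece 5:u rests on {4:u}
piece 6:p rests on {3:s, 5:u}
piece 7:s rests on {6:p}
piece 8:p rests on {7:s}
minimal pieces: {0:s, 1:t}
ways to finish when only these pieces remain (= sum over removing one remaining piece with nothing left below it):
  1 left: {8}→1
  2 left: {7,8}→1
  3 left: {6,7,8}→1
  4 left: {3,6,7,8}→1  {5,6,7,8}→1
  5 left: {3,5,6,7,8}→2  {4,5,6,7,8}→1
  6 left: {3,4,5,6,7,8}→3
  7 left: {2,3,4,5,6,7,8}→3
  placing 0:s first → 3 extensions
  placing 1:t first → 3 extensions
total linear extensions = 6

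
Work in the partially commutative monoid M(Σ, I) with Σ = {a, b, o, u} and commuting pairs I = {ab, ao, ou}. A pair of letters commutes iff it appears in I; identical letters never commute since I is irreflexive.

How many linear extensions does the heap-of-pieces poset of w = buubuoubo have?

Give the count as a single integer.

0(b) covers ∅
1(u) covers 0:b
2(u) covers 1:u
3(b) covers 2:u
4(u) covers 3:b
5(o) covers 3:b
6(u) covers 4:u
7(b) covers 5:o, 6:u
8(o) covers 7:b
floor of heap: 0:b
completions by unplaced set U, small U first (add the entries for U minus each lowest piece of U):
  |U|=1: {8}:1
  |U|=2: {7,8}:1
  |U|=3: {5,7,8}:1  {6,7,8}:1
  |U|=4: {4,6,7,8}:1  {5,6,7,8}:2
  |U|=5: {4,5,6,7,8}:3
  |U|=6: {3,4,5,6,7,8}:3
  |U|=7: {2,3,4,5,6,7,8}:3
  start at 0(b): 3

3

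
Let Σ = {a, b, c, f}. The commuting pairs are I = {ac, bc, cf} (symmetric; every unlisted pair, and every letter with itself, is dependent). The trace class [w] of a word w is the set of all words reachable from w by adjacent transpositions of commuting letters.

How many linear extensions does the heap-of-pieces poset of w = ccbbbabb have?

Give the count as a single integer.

drop 0:c onto floor
drop 1:c onto {0:c}
drop 2:b onto floor
drop 3:b onto {2:b}
drop 4:b onto {3:b}
drop 5:a onto {4:b}
drop 6:b onto {5:a}
drop 7:b onto {6:b}
ground layer = {0:c, 2:b}
drop-orders for the pieces not yet dropped (sum over which currently-grounded one goes next):
  1 to go: {1} 1  {7} 1
  2 to go: {0,1} 1  {1,7} 2  {6,7} 1
  3 to go: {0,1,7} 3  {1,6,7} 3  {5,6,7} 1
  4 to go: {0,1,6,7} 6  {1,5,6,7} 4  {4,5,6,7} 1
  5 to go: {0,1,5,6,7} 10  {1,4,5,6,7} 5  {3,4,5,6,7} 1
  6 to go: {0,1,4,5,6,7} 15  {1,3,4,5,6,7} 6  {2,3,4,5,6,7} 1
  if 0:c drops first: 7 orders
  if 2:b drops first: 21 orders
heap linearizations: 28

28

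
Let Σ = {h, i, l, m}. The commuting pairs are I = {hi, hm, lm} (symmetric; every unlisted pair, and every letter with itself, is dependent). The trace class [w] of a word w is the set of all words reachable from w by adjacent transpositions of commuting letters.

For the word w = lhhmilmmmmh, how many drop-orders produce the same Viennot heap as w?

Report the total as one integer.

drop 0:l onto floor
drop 1:h onto {0:l}
drop 2:h onto {1:h}
drop 3:m onto floor
drop 4:i onto {0:l, 3:m}
drop 5:l onto {2:h, 4:i}
drop 6:m onto {4:i}
drop 7:m onto {6:m}
drop 8:m onto {7:m}
drop 9:m onto {8:m}
drop 10:h onto {5:l}
ground layer = {0:l, 3:m}
drop-orders for the pieces not yet dropped (sum over which currently-grounded one goes next):
  1 to go: {9} 1  {10} 1
  2 to go: {5,10} 1  {8,9} 1  {9,10} 2
  3 to go: {2,5,10} 1  {5,9,10} 3  {7,8,9} 1  {8,9,10} 3
  4 to go: {1,2,5,10} 1  {2,5,9,10} 4  {5,8,9,10} 6  {6,7,8,9} 1  {7,8,9,10} 4
  5 to go: {1,2,5,9,10} 5  {2,5,8,9,10} 10  {5,7,8,9,10} 10  {6,7,8,9,10} 5
  6 to go: {1,2,5,8,9,10} 15  {2,5,7,8,9,10} 20  {5,6,7,8,9,10} 15
  7 to go: {1,2,5,7,8,9,10} 35  {2,5,6,7,8,9,10} 35  {4,5,6,7,8,9,10} 15
  8 to go: {1,2,5,6,7,8,9,10} 70  {2,4,5,6,7,8,9,10} 50  {3,4,5,6,7,8,9,10} 15
  9 to go: {1,2,4,5,6,7,8,9,10} 120  {2,3,4,5,6,7,8,9,10} 65
  if 0:l drops first: 185 orders
  if 3:m drops first: 120 orders
heap linearizations: 305

305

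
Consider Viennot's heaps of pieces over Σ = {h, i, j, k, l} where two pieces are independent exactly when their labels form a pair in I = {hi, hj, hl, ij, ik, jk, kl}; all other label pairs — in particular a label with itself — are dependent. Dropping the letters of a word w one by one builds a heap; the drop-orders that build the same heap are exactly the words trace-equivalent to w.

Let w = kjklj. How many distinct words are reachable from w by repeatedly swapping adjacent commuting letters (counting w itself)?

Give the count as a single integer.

piece 0:k — minimal
piece 1:j — minimal
piece 2:k rests on {0:k}
piece 3:l rests on {1:j}
piece 4:j rests on {3:l}
minimal pieces: {0:k, 1:j}
ways to finish when only these pieces remain (= sum over removing one remaining piece with nothing left below it):
  1 left: {2}→1  {4}→1
  2 left: {0,2}→1  {2,4}→2  {3,4}→1
  3 left: {0,2,4}→3  {1,3,4}→1  {2,3,4}→3
  placing 0:k first → 4 extensions
  placing 1:j first → 6 extensions
total linear extensions = 10

10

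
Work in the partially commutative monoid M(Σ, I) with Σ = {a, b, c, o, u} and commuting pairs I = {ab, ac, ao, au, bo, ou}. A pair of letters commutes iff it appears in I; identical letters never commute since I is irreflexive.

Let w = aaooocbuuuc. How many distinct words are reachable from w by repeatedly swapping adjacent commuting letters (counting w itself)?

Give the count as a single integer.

drop 0:a onto floor
drop 1:a onto {0:a}
drop 2:o onto floor
drop 3:o onto {2:o}
drop 4:o onto {3:o}
drop 5:c onto {4:o}
drop 6:b onto {5:c}
drop 7:u onto {6:b}
drop 8:u onto {7:u}
drop 9:u onto {8:u}
drop 10:c onto {9:u}
ground layer = {0:a, 2:o}
drop-orders for the pieces not yet dropped (sum over which currently-grounded one goes next):
  1 to go: {1} 1  {10} 1
  2 to go: {0,1} 1  {1,10} 2  {9,10} 1
  3 to go: {0,1,10} 3  {1,9,10} 3  {8,9,10} 1
  4 to go: {0,1,9,10} 6  {1,8,9,10} 4  {7,8,9,10} 1
  5 to go: {0,1,8,9,10} 10  {1,7,8,9,10} 5  {6,7,8,9,10} 1
  6 to go: {0,1,7,8,9,10} 15  {1,6,7,8,9,10} 6  {5,6,7,8,9,10} 1
  7 to go: {0,1,6,7,8,9,10} 21  {1,5,6,7,8,9,10} 7  {4,5,6,7,8,9,10} 1
  8 to go: {0,1,5,6,7,8,9,10} 28  {1,4,5,6,7,8,9,10} 8  {3,4,5,6,7,8,9,10} 1
  9 to go: {0,1,4,5,6,7,8,9,10} 36  {1,3,4,5,6,7,8,9,10} 9  {2,3,4,5,6,7,8,9,10} 1
  if 0:a drops first: 10 orders
  if 2:o drops first: 45 orders
heap linearizations: 55

55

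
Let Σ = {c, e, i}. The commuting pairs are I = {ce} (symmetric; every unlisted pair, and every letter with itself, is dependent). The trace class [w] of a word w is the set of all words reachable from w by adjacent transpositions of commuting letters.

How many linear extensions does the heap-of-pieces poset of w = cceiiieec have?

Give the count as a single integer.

piece 0:c — minimal
piece 1:c rests on {0:c}
piece 2:e — minimal
piece 3:i rests on {1:c, 2:e}
piece 4:i rests on {3:i}
piece 5:i rests on {4:i}
piece 6:e rests on {5:i}
piece 7:e rests on {6:e}
piece 8:c rests on {5:i}
minimal pieces: {0:c, 2:e}
ways to finish when only these pieces remain (= sum over removing one remaining piece with nothing left below it):
  1 left: {7}→1  {8}→1
  2 left: {6,7}→1  {7,8}→2
  3 left: {6,7,8}→3
  4 left: {5,6,7,8}→3
  5 left: {4,5,6,7,8}→3
  6 left: {3,4,5,6,7,8}→3
  7 left: {1,3,4,5,6,7,8}→3  {2,3,4,5,6,7,8}→3
  placing 0:c first → 6 extensions
  placing 2:e first → 3 extensions
total linear extensions = 9

9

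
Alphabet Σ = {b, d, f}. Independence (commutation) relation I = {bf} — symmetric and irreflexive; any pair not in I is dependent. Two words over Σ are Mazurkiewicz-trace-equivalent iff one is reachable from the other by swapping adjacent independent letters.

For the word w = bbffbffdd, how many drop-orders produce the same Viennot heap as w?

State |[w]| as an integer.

35

#0=b has no predecessor
#1=b depends on [0:b]
#2=f has no predecessor
#3=f depends on [2:f]
#4=b depends on [1:b]
#5=f depends on [3:f]
#6=f depends on [5:f]
#7=d depends on [4:b, 6:f]
#8=d depends on [7:d]
sources: [0:b, 2:f]
N(rest) = Σ N(rest − s) over sources s of rest; N(one piece) = 1:
  size 1 → [8]=1
  size 2 → [7,8]=1
  size 3 → [4,7,8]=1  [6,7,8]=1
  size 4 → [1,4,7,8]=1  [4,6,7,8]=2  [5,6,7,8]=1
  size 5 → [0,1,4,7,8]=1  [1,4,6,7,8]=3  [3,5,6,7,8]=1  [4,5,6,7,8]=3
  size 6 → [0,1,4,6,7,8]=4  [1,4,5,6,7,8]=6  [2,3,5,6,7,8]=1  [3,4,5,6,7,8]=4
  size 7 → [0,1,4,5,6,7,8]=10  [1,3,4,5,6,7,8]=10  [2,3,4,5,6,7,8]=5
  first=0(b) contributes 15
  first=2(f) contributes 20
|[w]| = 35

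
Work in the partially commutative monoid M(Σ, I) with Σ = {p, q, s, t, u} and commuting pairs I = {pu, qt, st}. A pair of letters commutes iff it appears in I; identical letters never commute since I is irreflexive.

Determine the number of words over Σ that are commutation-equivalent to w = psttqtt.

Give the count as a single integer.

0(p) covers ∅
1(s) covers 0:p
2(t) covers 0:p
3(t) covers 2:t
4(q) covers 1:s
5(t) covers 3:t
6(t) covers 5:t
floor of heap: 0:p
completions by unplaced set U, small U first (add the entries for U minus each lowest piece of U):
  |U|=1: {4}:1  {6}:1
  |U|=2: {1,4}:1  {4,6}:2  {5,6}:1
  |U|=3: {1,4,6}:3  {3,5,6}:1  {4,5,6}:3
  |U|=4: {1,4,5,6}:6  {2,3,5,6}:1  {3,4,5,6}:4
  |U|=5: {1,3,4,5,6}:10  {2,3,4,5,6}:5
  start at 0(p): 15

15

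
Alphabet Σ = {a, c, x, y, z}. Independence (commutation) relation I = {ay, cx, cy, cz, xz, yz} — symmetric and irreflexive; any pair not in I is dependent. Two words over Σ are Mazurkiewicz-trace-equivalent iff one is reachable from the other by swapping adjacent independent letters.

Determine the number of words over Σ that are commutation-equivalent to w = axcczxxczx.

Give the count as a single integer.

1260

#0=a has no predecessor
#1=x depends on [0:a]
#2=c depends on [0:a]
#3=c depends on [2:c]
#4=z depends on [0:a]
#5=x depends on [1:x]
#6=x depends on [5:x]
#7=c depends on [3:c]
#8=z depends on [4:z]
#9=x depends on [6:x]
sources: [0:a]
N(rest) = Σ N(rest − s) over sources s of rest; N(one piece) = 1:
  size 1 → [7]=1  [8]=1  [9]=1
  size 2 → [3,7]=1  [4,8]=1  [6,9]=1  [7,8]=2  [7,9]=2  [8,9]=2
  size 3 → [2,3,7]=1  [3,7,8]=3  [3,7,9]=3  [4,7,8]=3  [4,8,9]=3  [5,6,9]=1  [6,7,9]=3  [6,8,9]=3  [7,8,9]=6
  size 4 → [1,5,6,9]=1  [2,3,7,8]=4  [2,3,7,9]=4  [3,4,7,8]=6  [3,6,7,9]=6  [3,7,8,9]=12  [4,6,8,9]=6  [4,7,8,9]=12  [5,6,7,9]=4  [5,6,8,9]=4  [6,7,8,9]=12
  size 5 → [1,5,6,7,9]=5  [1,5,6,8,9]=5  [2,3,4,7,8]=10  [2,3,6,7,9]=10  [2,3,7,8,9]=20  [3,4,7,8,9]=30  [3,5,6,7,9]=10  [3,6,7,8,9]=30  [4,5,6,8,9]=10  [4,6,7,8,9]=30  [5,6,7,8,9]=20
  size 6 → [1,3,5,6,7,9]=15  [1,4,5,6,8,9]=15  [1,5,6,7,8,9]=30  [2,3,4,7,8,9]=60  [2,3,5,6,7,9]=20  [2,3,6,7,8,9]=60  [3,4,6,7,8,9]=90  [3,5,6,7,8,9]=60  [4,5,6,7,8,9]=60
  size 7 → [1,2,3,5,6,7,9]=35  [1,3,5,6,7,8,9]=105  [1,4,5,6,7,8,9]=105  [2,3,4,6,7,8,9]=210  [2,3,5,6,7,8,9]=140  [3,4,5,6,7,8,9]=210
  size 8 → [1,2,3,5,6,7,8,9]=280  [1,3,4,5,6,7,8,9]=420  [2,3,4,5,6,7,8,9]=560
  first=0(a) contributes 1260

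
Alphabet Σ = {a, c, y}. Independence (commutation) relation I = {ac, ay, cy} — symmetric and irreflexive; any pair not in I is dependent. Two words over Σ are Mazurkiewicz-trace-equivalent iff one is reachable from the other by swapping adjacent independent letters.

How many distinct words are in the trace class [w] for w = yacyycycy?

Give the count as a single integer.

504

0(y) covers ∅
1(a) covers ∅
2(c) covers ∅
3(y) covers 0:y
4(y) covers 3:y
5(c) covers 2:c
6(y) covers 4:y
7(c) covers 5:c
8(y) covers 6:y
floor of heap: 0:y, 1:a, 2:c
completions by unplaced set U, small U first (add the entries for U minus each lowest piece of U):
  |U|=1: {1}:1  {7}:1  {8}:1
  |U|=2: {1,7}:2  {1,8}:2  {5,7}:1  {6,8}:1  {7,8}:2
  |U|=3: {1,5,7}:3  {1,6,8}:3  {1,7,8}:6  {2,5,7}:1  {4,6,8}:1  {5,7,8}:3  {6,7,8}:3
  |U|=4: {1,2,5,7}:4  {1,4,6,8}:4  {1,5,7,8}:12  {1,6,7,8}:12  {2,5,7,8}:4  {3,4,6,8}:1  {4,6,7,8}:4  {5,6,7,8}:6
  |U|=5: {0,3,4,6,8}:1  {1,2,5,7,8}:20  {1,3,4,6,8}:5  {1,4,6,7,8}:20  {1,5,6,7,8}:30  {2,5,6,7,8}:10  {3,4,6,7,8}:5  {4,5,6,7,8}:10
  |U|=6: {0,1,3,4,6,8}:6  {0,3,4,6,7,8}:6  {1,2,5,6,7,8}:60  {1,3,4,6,7,8}:30  {1,4,5,6,7,8}:60  {2,4,5,6,7,8}:20  {3,4,5,6,7,8}:15
  |U|=7: {0,1,3,4,6,7,8}:42  {0,3,4,5,6,7,8}:21  {1,2,4,5,6,7,8}:140  {1,3,4,5,6,7,8}:105  {2,3,4,5,6,7,8}:35
  start at 0(y): 280
  start at 1(a): 56
  start at 2(c): 168
sum over floor = 504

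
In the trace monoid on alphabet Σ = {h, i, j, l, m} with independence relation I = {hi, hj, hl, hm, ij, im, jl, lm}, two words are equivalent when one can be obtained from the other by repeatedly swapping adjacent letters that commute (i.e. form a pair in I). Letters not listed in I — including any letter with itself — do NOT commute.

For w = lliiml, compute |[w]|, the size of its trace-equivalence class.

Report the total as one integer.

piece 0:l — minimal
piece 1:l rests on {0:l}
piece 2:i rests on {1:l}
piece 3:i rests on {2:i}
piece 4:m — minimal
piece 5:l rests on {3:i}
minimal pieces: {0:l, 4:m}
ways to finish when only these pieces remain (= sum over removing one remaining piece with nothing left below it):
  1 left: {4}→1  {5}→1
  2 left: {3,5}→1  {4,5}→2
  3 left: {2,3,5}→1  {3,4,5}→3
  4 left: {1,2,3,5}→1  {2,3,4,5}→4
  placing 0:l first → 5 extensions
  placing 4:m first → 1 extensions
total linear extensions = 6

6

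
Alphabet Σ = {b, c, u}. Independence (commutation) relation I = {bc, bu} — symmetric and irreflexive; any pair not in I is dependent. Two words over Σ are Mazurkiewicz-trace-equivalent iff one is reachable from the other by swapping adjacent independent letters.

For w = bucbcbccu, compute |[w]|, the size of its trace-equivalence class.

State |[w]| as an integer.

84

piece 0:b — minimal
piece 1:u — minimal
piece 2:c rests on {1:u}
piece 3:b rests on {0:b}
piece 4:c rests on {2:c}
piece 5:b rests on {3:b}
piece 6:c rests on {4:c}
piece 7:c rests on {6:c}
piece 8:u rests on {7:c}
minimal pieces: {0:b, 1:u}
ways to finish when only these pieces remain (= sum over removing one remaining piece with nothing left below it):
  1 left: {5}→1  {8}→1
  2 left: {3,5}→1  {5,8}→2  {7,8}→1
  3 left: {0,3,5}→1  {3,5,8}→3  {5,7,8}→3  {6,7,8}→1
  4 left: {0,3,5,8}→4  {3,5,7,8}→6  {4,6,7,8}→1  {5,6,7,8}→4
  5 left: {0,3,5,7,8}→10  {2,4,6,7,8}→1  {3,5,6,7,8}→10  {4,5,6,7,8}→5
  6 left: {0,3,5,6,7,8}→20  {1,2,4,6,7,8}→1  {2,4,5,6,7,8}→6  {3,4,5,6,7,8}→15
  7 left: {0,3,4,5,6,7,8}→35  {1,2,4,5,6,7,8}→7  {2,3,4,5,6,7,8}→21
  placing 0:b first → 28 extensions
  placing 1:u first → 56 extensions
total linear extensions = 84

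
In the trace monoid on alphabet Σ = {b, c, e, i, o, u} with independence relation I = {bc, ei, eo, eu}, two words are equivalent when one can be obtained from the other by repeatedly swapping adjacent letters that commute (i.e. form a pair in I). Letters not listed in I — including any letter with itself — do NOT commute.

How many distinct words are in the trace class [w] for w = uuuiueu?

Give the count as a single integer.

7

#0=u has no predecessor
#1=u depends on [0:u]
#2=u depends on [1:u]
#3=i depends on [2:u]
#4=u depends on [3:i]
#5=e has no predecessor
#6=u depends on [4:u]
sources: [0:u, 5:e]
N(rest) = Σ N(rest − s) over sources s of rest; N(one piece) = 1:
  size 1 → [5]=1  [6]=1
  size 2 → [4,6]=1  [5,6]=2
  size 3 → [3,4,6]=1  [4,5,6]=3
  size 4 → [2,3,4,6]=1  [3,4,5,6]=4
  size 5 → [1,2,3,4,6]=1  [2,3,4,5,6]=5
  first=0(u) contributes 6
  first=5(e) contributes 1
|[w]| = 7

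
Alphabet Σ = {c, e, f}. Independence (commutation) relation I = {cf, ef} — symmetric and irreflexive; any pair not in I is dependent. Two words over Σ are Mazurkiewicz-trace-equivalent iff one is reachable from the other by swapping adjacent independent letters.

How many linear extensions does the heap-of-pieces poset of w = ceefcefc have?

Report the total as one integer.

0(c) covers ∅
1(e) covers 0:c
2(e) covers 1:e
3(f) covers ∅
4(c) covers 2:e
5(e) covers 4:c
6(f) covers 3:f
7(c) covers 5:e
floor of heap: 0:c, 3:f
completions by unplaced set U, small U first (add the entries for U minus each lowest piece of U):
  |U|=1: {6}:1  {7}:1
  |U|=2: {3,6}:1  {5,7}:1  {6,7}:2
  |U|=3: {3,6,7}:3  {4,5,7}:1  {5,6,7}:3
  |U|=4: {2,4,5,7}:1  {3,5,6,7}:6  {4,5,6,7}:4
  |U|=5: {1,2,4,5,7}:1  {2,4,5,6,7}:5  {3,4,5,6,7}:10
  |U|=6: {0,1,2,4,5,7}:1  {1,2,4,5,6,7}:6  {2,3,4,5,6,7}:15
  start at 0(c): 21
  start at 3(f): 7
sum over floor = 28

28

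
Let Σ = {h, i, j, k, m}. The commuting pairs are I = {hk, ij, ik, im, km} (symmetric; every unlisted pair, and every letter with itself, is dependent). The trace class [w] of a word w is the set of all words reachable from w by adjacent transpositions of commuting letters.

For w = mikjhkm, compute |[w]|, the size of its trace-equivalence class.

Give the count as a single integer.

26

drop 0:m onto floor
drop 1:i onto floor
drop 2:k onto floor
drop 3:j onto {0:m, 2:k}
drop 4:h onto {1:i, 3:j}
drop 5:k onto {3:j}
drop 6:m onto {4:h}
ground layer = {0:m, 1:i, 2:k}
drop-orders for the pieces not yet dropped (sum over which currently-grounded one goes next):
  1 to go: {5} 1  {6} 1
  2 to go: {4,6} 1  {5,6} 2
  3 to go: {1,4,6} 1  {4,5,6} 3
  4 to go: {1,4,5,6} 4  {3,4,5,6} 3
  5 to go: {0,3,4,5,6} 3  {1,3,4,5,6} 7  {2,3,4,5,6} 3
  if 0:m drops first: 10 orders
  if 1:i drops first: 6 orders
  if 2:k drops first: 10 orders
heap linearizations: 26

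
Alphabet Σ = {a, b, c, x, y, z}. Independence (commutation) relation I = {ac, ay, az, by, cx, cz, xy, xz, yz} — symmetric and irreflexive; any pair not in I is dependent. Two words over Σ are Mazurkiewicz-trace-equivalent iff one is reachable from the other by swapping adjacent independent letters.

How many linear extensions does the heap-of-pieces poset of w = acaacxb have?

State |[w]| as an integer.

15

drop 0:a onto floor
drop 1:c onto floor
drop 2:a onto {0:a}
drop 3:a onto {2:a}
drop 4:c onto {1:c}
drop 5:x onto {3:a}
drop 6:b onto {4:c, 5:x}
ground layer = {0:a, 1:c}
drop-orders for the pieces not yet dropped (sum over which currently-grounded one goes next):
  1 to go: {6} 1
  2 to go: {4,6} 1  {5,6} 1
  3 to go: {1,4,6} 1  {3,5,6} 1  {4,5,6} 2
  4 to go: {1,4,5,6} 3  {2,3,5,6} 1  {3,4,5,6} 3
  5 to go: {0,2,3,5,6} 1  {1,3,4,5,6} 6  {2,3,4,5,6} 4
  if 0:a drops first: 10 orders
  if 1:c drops first: 5 orders
heap linearizations: 15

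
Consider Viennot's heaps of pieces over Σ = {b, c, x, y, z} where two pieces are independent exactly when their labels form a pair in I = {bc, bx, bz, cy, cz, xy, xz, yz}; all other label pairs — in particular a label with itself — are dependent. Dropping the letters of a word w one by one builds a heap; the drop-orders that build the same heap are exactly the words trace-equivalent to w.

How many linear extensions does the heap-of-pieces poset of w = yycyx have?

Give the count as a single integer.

10

piece 0:y — minimal
piece 1:y rests on {0:y}
piece 2:c — minimal
piece 3:y rests on {1:y}
piece 4:x rests on {2:c}
minimal pieces: {0:y, 2:c}
ways to finish when only these pieces remain (= sum over removing one remaining piece with nothing left below it):
  1 left: {3}→1  {4}→1
  2 left: {1,3}→1  {2,4}→1  {3,4}→2
  3 left: {0,1,3}→1  {1,3,4}→3  {2,3,4}→3
  placing 0:y first → 6 extensions
  placing 2:c first → 4 extensions
total linear extensions = 10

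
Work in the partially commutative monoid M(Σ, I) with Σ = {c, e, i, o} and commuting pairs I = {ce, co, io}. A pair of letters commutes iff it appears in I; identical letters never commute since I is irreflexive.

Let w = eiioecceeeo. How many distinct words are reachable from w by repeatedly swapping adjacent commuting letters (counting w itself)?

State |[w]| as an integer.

drop 0:e onto floor
drop 1:i onto {0:e}
drop 2:i onto {1:i}
drop 3:o onto {0:e}
drop 4:e onto {2:i, 3:o}
drop 5:c onto {2:i}
drop 6:c onto {5:c}
drop 7:e onto {4:e}
drop 8:e onto {7:e}
drop 9:e onto {8:e}
drop 10:o onto {9:e}
ground layer = {0:e}
drop-orders for the pieces not yet dropped (sum over which currently-grounded one goes next):
  1 to go: {6} 1  {10} 1
  2 to go: {5,6} 1  {6,10} 2  {9,10} 1
  3 to go: {5,6,10} 3  {6,9,10} 3  {8,9,10} 1
  4 to go: {5,6,9,10} 6  {6,8,9,10} 4  {7,8,9,10} 1
  5 to go: {4,7,8,9,10} 1  {5,6,8,9,10} 10  {6,7,8,9,10} 5
  6 to go: {3,4,7,8,9,10} 1  {4,6,7,8,9,10} 6  {5,6,7,8,9,10} 15
  7 to go: {3,4,6,7,8,9,10} 7  {4,5,6,7,8,9,10} 21
  8 to go: {2,4,5,6,7,8,9,10} 21  {3,4,5,6,7,8,9,10} 28
  9 to go: {1,2,4,5,6,7,8,9,10} 21  {2,3,4,5,6,7,8,9,10} 49
  if 0:e drops first: 70 orders

70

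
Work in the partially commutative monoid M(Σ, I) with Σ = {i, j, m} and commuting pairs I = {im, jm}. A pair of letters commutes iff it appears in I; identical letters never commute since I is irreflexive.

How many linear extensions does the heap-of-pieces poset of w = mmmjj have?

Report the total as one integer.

0(m) covers ∅
1(m) covers 0:m
2(m) covers 1:m
3(j) covers ∅
4(j) covers 3:j
floor of heap: 0:m, 3:j
completions by unplaced set U, small U first (add the entries for U minus each lowest piece of U):
  |U|=1: {2}:1  {4}:1
  |U|=2: {1,2}:1  {2,4}:2  {3,4}:1
  |U|=3: {0,1,2}:1  {1,2,4}:3  {2,3,4}:3
  start at 0(m): 6
  start at 3(j): 4
sum over floor = 10

10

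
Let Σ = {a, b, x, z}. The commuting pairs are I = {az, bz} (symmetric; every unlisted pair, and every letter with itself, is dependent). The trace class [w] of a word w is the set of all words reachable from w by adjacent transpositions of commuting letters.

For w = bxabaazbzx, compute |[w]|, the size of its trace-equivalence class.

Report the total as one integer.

0(b) covers ∅
1(x) covers 0:b
2(a) covers 1:x
3(b) covers 2:a
4(a) covers 3:b
5(a) covers 4:a
6(z) covers 1:x
7(b) covers 5:a
8(z) covers 6:z
9(x) covers 7:b, 8:z
floor of heap: 0:b
completions by unplaced set U, small U first (add the entries for U minus each lowest piece of U):
  |U|=1: {9}:1
  |U|=2: {7,9}:1  {8,9}:1
  |U|=3: {5,7,9}:1  {6,8,9}:1  {7,8,9}:2
  |U|=4: {4,5,7,9}:1  {5,7,8,9}:3  {6,7,8,9}:3
  |U|=5: {3,4,5,7,9}:1  {4,5,7,8,9}:4  {5,6,7,8,9}:6
  |U|=6: {2,3,4,5,7,9}:1  {3,4,5,7,8,9}:5  {4,5,6,7,8,9}:10
  |U|=7: {2,3,4,5,7,8,9}:6  {3,4,5,6,7,8,9}:15
  |U|=8: {2,3,4,5,6,7,8,9}:21
  start at 0(b): 21

21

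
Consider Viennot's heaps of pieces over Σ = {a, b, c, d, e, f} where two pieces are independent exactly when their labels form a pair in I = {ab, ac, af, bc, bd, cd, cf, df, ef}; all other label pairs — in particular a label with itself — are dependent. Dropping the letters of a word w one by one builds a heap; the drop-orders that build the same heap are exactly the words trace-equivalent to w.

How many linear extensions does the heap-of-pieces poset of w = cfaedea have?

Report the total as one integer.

14

drop 0:c onto floor
drop 1:f onto floor
drop 2:a onto floor
drop 3:e onto {0:c, 2:a}
drop 4:d onto {3:e}
drop 5:e onto {4:d}
drop 6:a onto {5:e}
ground layer = {0:c, 1:f, 2:a}
drop-orders for the pieces not yet dropped (sum over which currently-grounded one goes next):
  1 to go: {1} 1  {6} 1
  2 to go: {1,6} 2  {5,6} 1
  3 to go: {1,5,6} 3  {4,5,6} 1
  4 to go: {1,4,5,6} 4  {3,4,5,6} 1
  5 to go: {0,3,4,5,6} 1  {1,3,4,5,6} 5  {2,3,4,5,6} 1
  if 0:c drops first: 6 orders
  if 1:f drops first: 2 orders
  if 2:a drops first: 6 orders
heap linearizations: 14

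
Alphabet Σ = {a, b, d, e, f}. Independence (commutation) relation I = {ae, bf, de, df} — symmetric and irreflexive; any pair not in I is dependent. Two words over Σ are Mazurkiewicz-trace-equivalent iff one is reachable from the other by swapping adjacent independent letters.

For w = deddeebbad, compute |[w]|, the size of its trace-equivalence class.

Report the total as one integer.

#0=d has no predecessor
#1=e has no predecessor
#2=d depends on [0:d]
#3=d depends on [2:d]
#4=e depends on [1:e]
#5=e depends on [4:e]
#6=b depends on [3:d, 5:e]
#7=b depends on [6:b]
#8=a depends on [7:b]
#9=d depends on [8:a]
sources: [0:d, 1:e]
N(rest) = Σ N(rest − s) over sources s of rest; N(one piece) = 1:
  size 1 → [9]=1
  size 2 → [8,9]=1
  size 3 → [7,8,9]=1
  size 4 → [6,7,8,9]=1
  size 5 → [3,6,7,8,9]=1  [5,6,7,8,9]=1
  size 6 → [2,3,6,7,8,9]=1  [3,5,6,7,8,9]=2  [4,5,6,7,8,9]=1
  size 7 → [0,2,3,6,7,8,9]=1  [1,4,5,6,7,8,9]=1  [2,3,5,6,7,8,9]=3  [3,4,5,6,7,8,9]=3
  size 8 → [0,2,3,5,6,7,8,9]=4  [1,3,4,5,6,7,8,9]=4  [2,3,4,5,6,7,8,9]=6
  first=0(d) contributes 10
  first=1(e) contributes 10
|[w]| = 20

20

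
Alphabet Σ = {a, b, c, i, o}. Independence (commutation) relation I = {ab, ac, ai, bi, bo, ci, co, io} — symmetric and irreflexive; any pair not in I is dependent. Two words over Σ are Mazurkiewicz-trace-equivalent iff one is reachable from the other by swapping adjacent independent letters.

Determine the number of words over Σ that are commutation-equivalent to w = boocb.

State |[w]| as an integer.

10

0(b) covers ∅
1(o) covers ∅
2(o) covers 1:o
3(c) covers 0:b
4(b) covers 3:c
floor of heap: 0:b, 1:o
completions by unplaced set U, small U first (add the entries for U minus each lowest piece of U):
  |U|=1: {2}:1  {4}:1
  |U|=2: {1,2}:1  {2,4}:2  {3,4}:1
  |U|=3: {0,3,4}:1  {1,2,4}:3  {2,3,4}:3
  start at 0(b): 6
  start at 1(o): 4
sum over floor = 10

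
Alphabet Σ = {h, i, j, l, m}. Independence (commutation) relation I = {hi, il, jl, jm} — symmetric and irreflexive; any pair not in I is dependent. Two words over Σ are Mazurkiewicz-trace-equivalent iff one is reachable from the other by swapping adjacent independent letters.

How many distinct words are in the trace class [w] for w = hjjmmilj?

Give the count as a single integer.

drop 0:h onto floor
drop 1:j onto {0:h}
drop 2:j onto {1:j}
drop 3:m onto {0:h}
drop 4:m onto {3:m}
drop 5:i onto {2:j, 4:m}
drop 6:l onto {4:m}
drop 7:j onto {5:i}
ground layer = {0:h}
drop-orders for the pieces not yet dropped (sum over which currently-grounded one goes next):
  1 to go: {6} 1  {7} 1
  2 to go: {5,7} 1  {6,7} 2
  3 to go: {2,5,7} 1  {5,6,7} 3
  4 to go: {1,2,5,7} 1  {2,5,6,7} 4  {4,5,6,7} 3
  5 to go: {1,2,5,6,7} 5  {2,4,5,6,7} 7  {3,4,5,6,7} 3
  6 to go: {1,2,4,5,6,7} 12  {2,3,4,5,6,7} 10
  if 0:h drops first: 22 orders

22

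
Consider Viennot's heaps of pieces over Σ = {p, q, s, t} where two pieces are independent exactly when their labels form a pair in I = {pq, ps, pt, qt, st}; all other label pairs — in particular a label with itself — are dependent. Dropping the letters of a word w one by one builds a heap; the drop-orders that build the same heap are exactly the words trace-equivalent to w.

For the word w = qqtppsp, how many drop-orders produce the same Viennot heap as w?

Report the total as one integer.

140

drop 0:q onto floor
drop 1:q onto {0:q}
drop 2:t onto floor
drop 3:p onto floor
drop 4:p onto {3:p}
drop 5:s onto {1:q}
drop 6:p onto {4:p}
ground layer = {0:q, 2:t, 3:p}
drop-orders for the pieces not yet dropped (sum over which currently-grounded one goes next):
  1 to go: {2} 1  {5} 1  {6} 1
  2 to go: {1,5} 1  {2,5} 2  {2,6} 2  {4,6} 1  {5,6} 2
  3 to go: {0,1,5} 1  {1,2,5} 3  {1,5,6} 3  {2,4,6} 3  {2,5,6} 6  {3,4,6} 1  {4,5,6} 3
  4 to go: {0,1,2,5} 4  {0,1,5,6} 4  {1,2,5,6} 12  {1,4,5,6} 6  {2,3,4,6} 4  {2,4,5,6} 12  {3,4,5,6} 4
  5 to go: {0,1,2,5,6} 20  {0,1,4,5,6} 10  {1,2,4,5,6} 30  {1,3,4,5,6} 10  {2,3,4,5,6} 20
  if 0:q drops first: 60 orders
  if 2:t drops first: 20 orders
  if 3:p drops first: 60 orders
heap linearizations: 140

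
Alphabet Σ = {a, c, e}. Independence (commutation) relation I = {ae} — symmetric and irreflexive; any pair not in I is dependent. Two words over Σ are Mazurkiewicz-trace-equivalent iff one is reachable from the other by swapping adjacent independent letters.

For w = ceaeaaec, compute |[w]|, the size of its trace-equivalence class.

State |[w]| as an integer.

piece 0:c — minimal
piece 1:e rests on {0:c}
piece 2:a rests on {0:c}
piece 3:e rests on {1:e}
piece 4:a rests on {2:a}
piece 5:a rests on {4:a}
piece 6:e rests on {3:e}
piece 7:c rests on {5:a, 6:e}
minimal pieces: {0:c}
ways to finish when only these pieces remain (= sum over removing one remaining piece with nothing left below it):
  1 left: {7}→1
  2 left: {5,7}→1  {6,7}→1
  3 left: {3,6,7}→1  {4,5,7}→1  {5,6,7}→2
  4 left: {1,3,6,7}→1  {2,4,5,7}→1  {3,5,6,7}→3  {4,5,6,7}→3
  5 left: {1,3,5,6,7}→4  {2,4,5,6,7}→4  {3,4,5,6,7}→6
  6 left: {1,3,4,5,6,7}→10  {2,3,4,5,6,7}→10
  placing 0:c first → 20 extensions

20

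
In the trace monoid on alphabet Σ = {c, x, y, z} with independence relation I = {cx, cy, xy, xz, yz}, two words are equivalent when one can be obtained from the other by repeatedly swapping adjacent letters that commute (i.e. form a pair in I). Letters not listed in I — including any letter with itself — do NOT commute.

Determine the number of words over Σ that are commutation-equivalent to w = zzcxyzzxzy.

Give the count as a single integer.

1260

#0=z has no predecessor
#1=z depends on [0:z]
#2=c depends on [1:z]
#3=x has no predecessor
#4=y has no predecessor
#5=z depends on [2:c]
#6=z depends on [5:z]
#7=x depends on [3:x]
#8=z depends on [6:z]
#9=y depends on [4:y]
sources: [0:z, 3:x, 4:y]
N(rest) = Σ N(rest − s) over sources s of rest; N(one piece) = 1:
  size 1 → [7]=1  [8]=1  [9]=1
  size 2 → [3,7]=1  [4,9]=1  [6,8]=1  [7,8]=2  [7,9]=2  [8,9]=2
  size 3 → [3,7,8]=3  [3,7,9]=3  [4,7,9]=3  [4,8,9]=3  [5,6,8]=1  [6,7,8]=3  [6,8,9]=3  [7,8,9]=6
  size 4 → [2,5,6,8]=1  [3,4,7,9]=6  [3,6,7,8]=6  [3,7,8,9]=12  [4,6,8,9]=6  [4,7,8,9]=12  [5,6,7,8]=4  [5,6,8,9]=4  [6,7,8,9]=12
  size 5 → [1,2,5,6,8]=1  [2,5,6,7,8]=5  [2,5,6,8,9]=5  [3,4,7,8,9]=30  [3,5,6,7,8]=10  [3,6,7,8,9]=30  [4,5,6,8,9]=10  [4,6,7,8,9]=30  [5,6,7,8,9]=20
  size 6 → [0,1,2,5,6,8]=1  [1,2,5,6,7,8]=6  [1,2,5,6,8,9]=6  [2,3,5,6,7,8]=15  [2,4,5,6,8,9]=15  [2,5,6,7,8,9]=30  [3,4,6,7,8,9]=90  [3,5,6,7,8,9]=60  [4,5,6,7,8,9]=60
  size 7 → [0,1,2,5,6,7,8]=7  [0,1,2,5,6,8,9]=7  [1,2,3,5,6,7,8]=21  [1,2,4,5,6,8,9]=21  [1,2,5,6,7,8,9]=42  [2,3,5,6,7,8,9]=105  [2,4,5,6,7,8,9]=105  [3,4,5,6,7,8,9]=210
  size 8 → [0,1,2,3,5,6,7,8]=28  [0,1,2,4,5,6,8,9]=28  [0,1,2,5,6,7,8,9]=56  [1,2,3,5,6,7,8,9]=168  [1,2,4,5,6,7,8,9]=168  [2,3,4,5,6,7,8,9]=420
  first=0(z) contributes 756
  first=3(x) contributes 252
  first=4(y) contributes 252
|[w]| = 1260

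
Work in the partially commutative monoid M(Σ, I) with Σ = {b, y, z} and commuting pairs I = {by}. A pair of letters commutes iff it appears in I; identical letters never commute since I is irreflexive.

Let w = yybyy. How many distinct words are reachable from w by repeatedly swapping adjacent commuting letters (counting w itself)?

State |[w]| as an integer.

5

drop 0:y onto floor
drop 1:y onto {0:y}
drop 2:b onto floor
drop 3:y onto {1:y}
drop 4:y onto {3:y}
ground layer = {0:y, 2:b}
drop-orders for the pieces not yet dropped (sum over which currently-grounded one goes next):
  1 to go: {2} 1  {4} 1
  2 to go: {2,4} 2  {3,4} 1
  3 to go: {1,3,4} 1  {2,3,4} 3
  if 0:y drops first: 4 orders
  if 2:b drops first: 1 orders
heap linearizations: 5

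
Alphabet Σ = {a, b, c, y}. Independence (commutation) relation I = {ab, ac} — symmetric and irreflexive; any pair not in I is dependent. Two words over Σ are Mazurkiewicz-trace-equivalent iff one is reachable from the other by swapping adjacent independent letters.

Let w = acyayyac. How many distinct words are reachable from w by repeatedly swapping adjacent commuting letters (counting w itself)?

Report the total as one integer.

drop 0:a onto floor
drop 1:c onto floor
drop 2:y onto {0:a, 1:c}
drop 3:a onto {2:y}
drop 4:y onto {3:a}
drop 5:y onto {4:y}
drop 6:a onto {5:y}
drop 7:c onto {5:y}
ground layer = {0:a, 1:c}
drop-orders for the pieces not yet dropped (sum over which currently-grounded one goes next):
  1 to go: {6} 1  {7} 1
  2 to go: {6,7} 2
  3 to go: {5,6,7} 2
  4 to go: {4,5,6,7} 2
  5 to go: {3,4,5,6,7} 2
  6 to go: {2,3,4,5,6,7} 2
  if 0:a drops first: 2 orders
  if 1:c drops first: 2 orders
heap linearizations: 4

4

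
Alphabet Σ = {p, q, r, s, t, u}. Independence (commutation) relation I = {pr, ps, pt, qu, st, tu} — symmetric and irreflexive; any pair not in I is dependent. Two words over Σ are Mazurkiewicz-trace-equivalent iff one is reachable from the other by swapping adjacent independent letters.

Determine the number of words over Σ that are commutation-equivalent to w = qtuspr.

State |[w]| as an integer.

0(q) covers ∅
1(t) covers 0:q
2(u) covers ∅
3(s) covers 0:q, 2:u
4(p) covers 0:q, 2:u
5(r) covers 1:t, 3:s
floor of heap: 0:q, 2:u
completions by unplaced set U, small U first (add the entries for U minus each lowest piece of U):
  |U|=1: {4}:1  {5}:1
  |U|=2: {1,5}:1  {3,5}:1  {4,5}:2
  |U|=3: {1,3,5}:2  {1,4,5}:3  {3,4,5}:3
  |U|=4: {1,3,4,5}:8  {2,3,4,5}:3
  start at 0(q): 11
  start at 2(u): 8
sum over floor = 19

19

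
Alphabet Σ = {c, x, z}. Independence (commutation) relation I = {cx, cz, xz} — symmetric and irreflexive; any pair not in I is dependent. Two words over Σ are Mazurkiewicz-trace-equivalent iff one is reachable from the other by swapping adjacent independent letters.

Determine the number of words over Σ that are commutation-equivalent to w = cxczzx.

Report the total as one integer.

90

#0=c has no predecessor
#1=x has no predecessor
#2=c depends on [0:c]
#3=z has no predecessor
#4=z depends on [3:z]
#5=x depends on [1:x]
sources: [0:c, 1:x, 3:z]
N(rest) = Σ N(rest − s) over sources s of rest; N(one piece) = 1:
  size 1 → [2]=1  [4]=1  [5]=1
  size 2 → [0,2]=1  [1,5]=1  [2,4]=2  [2,5]=2  [3,4]=1  [4,5]=2
  size 3 → [0,2,4]=3  [0,2,5]=3  [1,2,5]=3  [1,4,5]=3  [2,3,4]=3  [2,4,5]=6  [3,4,5]=3
  size 4 → [0,1,2,5]=6  [0,2,3,4]=6  [0,2,4,5]=12  [1,2,4,5]=12  [1,3,4,5]=6  [2,3,4,5]=12
  first=0(c) contributes 30
  first=1(x) contributes 30
  first=3(z) contributes 30
|[w]| = 90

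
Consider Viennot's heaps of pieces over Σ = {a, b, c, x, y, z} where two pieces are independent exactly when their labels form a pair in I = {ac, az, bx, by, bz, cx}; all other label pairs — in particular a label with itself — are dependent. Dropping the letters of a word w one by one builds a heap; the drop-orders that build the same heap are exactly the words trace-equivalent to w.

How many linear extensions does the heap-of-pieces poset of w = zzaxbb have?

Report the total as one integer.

0(z) covers ∅
1(z) covers 0:z
2(a) covers ∅
3(x) covers 1:z, 2:a
4(b) covers 2:a
5(b) covers 4:b
floor of heap: 0:z, 2:a
completions by unplaced set U, small U first (add the entries for U minus each lowest piece of U):
  |U|=1: {3}:1  {5}:1
  |U|=2: {1,3}:1  {3,5}:2  {4,5}:1
  |U|=3: {0,1,3}:1  {1,3,5}:3  {3,4,5}:3
  |U|=4: {0,1,3,5}:4  {1,3,4,5}:6  {2,3,4,5}:3
  start at 0(z): 9
  start at 2(a): 10
sum over floor = 19

19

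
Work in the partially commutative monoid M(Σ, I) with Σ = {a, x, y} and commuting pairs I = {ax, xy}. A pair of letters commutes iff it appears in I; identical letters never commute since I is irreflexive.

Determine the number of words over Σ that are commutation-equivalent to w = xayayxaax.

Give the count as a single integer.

piece 0:x — minimal
piece 1:a — minimal
piece 2:y rests on {1:a}
piece 3:a rests on {2:y}
piece 4:y rests on {3:a}
piece 5:x rests on {0:x}
piece 6:a rests on {4:y}
piece 7:a rests on {6:a}
piece 8:x rests on {5:x}
minimal pieces: {0:x, 1:a}
ways to finish when only these pieces remain (= sum over removing one remaining piece with nothing left below it):
  1 left: {7}→1  {8}→1
  2 left: {5,8}→1  {6,7}→1  {7,8}→2
  3 left: {0,5,8}→1  {4,6,7}→1  {5,7,8}→3  {6,7,8}→3
  4 left: {0,5,7,8}→4  {3,4,6,7}→1  {4,6,7,8}→4  {5,6,7,8}→6
  5 left: {0,5,6,7,8}→10  {2,3,4,6,7}→1  {3,4,6,7,8}→5  {4,5,6,7,8}→10
  6 left: {0,4,5,6,7,8}→20  {1,2,3,4,6,7}→1  {2,3,4,6,7,8}→6  {3,4,5,6,7,8}→15
  7 left: {0,3,4,5,6,7,8}→35  {1,2,3,4,6,7,8}→7  {2,3,4,5,6,7,8}→21
  placing 0:x first → 28 extensions
  placing 1:a first → 56 extensions
total linear extensions = 84

84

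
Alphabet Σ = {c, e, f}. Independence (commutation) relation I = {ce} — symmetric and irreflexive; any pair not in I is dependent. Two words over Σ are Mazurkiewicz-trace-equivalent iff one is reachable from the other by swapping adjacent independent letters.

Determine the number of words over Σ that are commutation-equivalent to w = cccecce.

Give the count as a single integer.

21

#0=c has no predecessor
#1=c depends on [0:c]
#2=c depends on [1:c]
#3=e has no predecessor
#4=c depends on [2:c]
#5=c depends on [4:c]
#6=e depends on [3:e]
sources: [0:c, 3:e]
N(rest) = Σ N(rest − s) over sources s of rest; N(one piece) = 1:
  size 1 → [5]=1  [6]=1
  size 2 → [3,6]=1  [4,5]=1  [5,6]=2
  size 3 → [2,4,5]=1  [3,5,6]=3  [4,5,6]=3
  size 4 → [1,2,4,5]=1  [2,4,5,6]=4  [3,4,5,6]=6
  size 5 → [0,1,2,4,5]=1  [1,2,4,5,6]=5  [2,3,4,5,6]=10
  first=0(c) contributes 15
  first=3(e) contributes 6
|[w]| = 21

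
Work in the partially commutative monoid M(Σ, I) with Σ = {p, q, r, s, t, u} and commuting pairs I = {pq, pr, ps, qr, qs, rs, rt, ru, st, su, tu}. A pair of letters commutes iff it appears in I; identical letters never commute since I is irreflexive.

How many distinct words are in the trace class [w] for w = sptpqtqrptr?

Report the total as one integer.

#0=s has no predecessor
#1=p has no predecessor
#2=t depends on [1:p]
#3=p depends on [2:t]
#4=q depends on [2:t]
#5=t depends on [3:p, 4:q]
#6=q depends on [5:t]
#7=r has no predecessor
#8=p depends on [5:t]
#9=t depends on [6:q, 8:p]
#10=r depends on [7:r]
sources: [0:s, 1:p, 7:r]
N(rest) = Σ N(rest − s) over sources s of rest; N(one piece) = 1:
  size 1 → [0]=1  [9]=1  [10]=1
  size 2 → [0,9]=2  [0,10]=2  [6,9]=1  [7,10]=1  [8,9]=1  [9,10]=2
  size 3 → [0,6,9]=3  [0,7,10]=3  [0,8,9]=3  [0,9,10]=6  [6,8,9]=2  [6,9,10]=3  [7,9,10]=3  [8,9,10]=3
  size 4 → [0,6,8,9]=8  [0,6,9,10]=12  [0,7,9,10]=12  [0,8,9,10]=12  [5,6,8,9]=2  [6,7,9,10]=6  [6,8,9,10]=8  [7,8,9,10]=6
  size 5 → [0,5,6,8,9]=10  [0,6,7,9,10]=30  [0,6,8,9,10]=40  [0,7,8,9,10]=30  [3,5,6,8,9]=2  [4,5,6,8,9]=2  [5,6,8,9,10]=10  [6,7,8,9,10]=20
  size 6 → [0,3,5,6,8,9]=12  [0,4,5,6,8,9]=12  [0,5,6,8,9,10]=60  [0,6,7,8,9,10]=120  [3,4,5,6,8,9]=4  [3,5,6,8,9,10]=12  [4,5,6,8,9,10]=12  [5,6,7,8,9,10]=30
  size 7 → [0,3,4,5,6,8,9]=28  [0,3,5,6,8,9,10]=84  [0,4,5,6,8,9,10]=84  [0,5,6,7,8,9,10]=210  [2,3,4,5,6,8,9]=4  [3,4,5,6,8,9,10]=28  [3,5,6,7,8,9,10]=42  [4,5,6,7,8,9,10]=42
  size 8 → [0,2,3,4,5,6,8,9]=32  [0,3,4,5,6,8,9,10]=224  [0,3,5,6,7,8,9,10]=336  [0,4,5,6,7,8,9,10]=336  [1,2,3,4,5,6,8,9]=4  [2,3,4,5,6,8,9,10]=32  [3,4,5,6,7,8,9,10]=112
  size 9 → [0,1,2,3,4,5,6,8,9]=36  [0,2,3,4,5,6,8,9,10]=288  [0,3,4,5,6,7,8,9,10]=1008  [1,2,3,4,5,6,8,9,10]=36  [2,3,4,5,6,7,8,9,10]=144
  first=0(s) contributes 180
  first=1(p) contributes 1440
  first=7(r) contributes 360
|[w]| = 1980

1980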